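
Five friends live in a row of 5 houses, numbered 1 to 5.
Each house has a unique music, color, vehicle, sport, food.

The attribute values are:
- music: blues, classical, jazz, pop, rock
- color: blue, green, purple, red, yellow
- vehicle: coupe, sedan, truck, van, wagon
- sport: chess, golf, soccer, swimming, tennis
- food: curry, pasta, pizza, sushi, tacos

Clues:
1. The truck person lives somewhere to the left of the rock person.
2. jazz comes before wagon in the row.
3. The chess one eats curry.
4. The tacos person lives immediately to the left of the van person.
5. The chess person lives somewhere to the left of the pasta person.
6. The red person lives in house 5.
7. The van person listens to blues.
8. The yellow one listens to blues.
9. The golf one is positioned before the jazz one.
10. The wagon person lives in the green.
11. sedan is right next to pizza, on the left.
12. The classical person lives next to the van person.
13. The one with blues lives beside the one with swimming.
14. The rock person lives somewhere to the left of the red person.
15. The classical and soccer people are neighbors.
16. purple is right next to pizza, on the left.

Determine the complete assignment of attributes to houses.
Solution:

House | Music | Color | Vehicle | Sport | Food
----------------------------------------------
  1   | classical | purple | sedan | golf | tacos
  2   | blues | yellow | van | soccer | pizza
  3   | jazz | blue | truck | swimming | sushi
  4   | rock | green | wagon | chess | curry
  5   | pop | red | coupe | tennis | pasta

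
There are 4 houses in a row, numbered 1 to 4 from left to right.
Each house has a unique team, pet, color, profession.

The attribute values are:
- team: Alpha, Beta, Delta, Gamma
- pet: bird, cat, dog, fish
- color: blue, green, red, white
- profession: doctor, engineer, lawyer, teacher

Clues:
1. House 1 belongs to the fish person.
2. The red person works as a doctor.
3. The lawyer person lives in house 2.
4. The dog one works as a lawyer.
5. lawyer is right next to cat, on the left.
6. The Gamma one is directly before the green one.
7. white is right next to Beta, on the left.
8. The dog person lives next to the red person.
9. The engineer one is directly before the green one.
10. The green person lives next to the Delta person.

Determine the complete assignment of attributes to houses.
Solution:

House | Team | Pet | Color | Profession
---------------------------------------
  1   | Gamma | fish | white | engineer
  2   | Beta | dog | green | lawyer
  3   | Delta | cat | red | doctor
  4   | Alpha | bird | blue | teacher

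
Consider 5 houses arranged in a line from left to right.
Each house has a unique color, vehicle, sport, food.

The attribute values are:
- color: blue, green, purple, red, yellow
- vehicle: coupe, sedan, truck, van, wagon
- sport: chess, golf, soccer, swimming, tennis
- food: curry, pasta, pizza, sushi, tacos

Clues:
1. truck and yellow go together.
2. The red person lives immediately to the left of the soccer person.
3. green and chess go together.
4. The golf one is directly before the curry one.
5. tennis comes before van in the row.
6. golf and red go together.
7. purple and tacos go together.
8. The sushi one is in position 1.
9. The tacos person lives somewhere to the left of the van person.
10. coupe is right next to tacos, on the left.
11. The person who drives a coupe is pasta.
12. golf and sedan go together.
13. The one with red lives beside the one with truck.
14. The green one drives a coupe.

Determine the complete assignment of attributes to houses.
Solution:

House | Color | Vehicle | Sport | Food
--------------------------------------
  1   | red | sedan | golf | sushi
  2   | yellow | truck | soccer | curry
  3   | green | coupe | chess | pasta
  4   | purple | wagon | tennis | tacos
  5   | blue | van | swimming | pizza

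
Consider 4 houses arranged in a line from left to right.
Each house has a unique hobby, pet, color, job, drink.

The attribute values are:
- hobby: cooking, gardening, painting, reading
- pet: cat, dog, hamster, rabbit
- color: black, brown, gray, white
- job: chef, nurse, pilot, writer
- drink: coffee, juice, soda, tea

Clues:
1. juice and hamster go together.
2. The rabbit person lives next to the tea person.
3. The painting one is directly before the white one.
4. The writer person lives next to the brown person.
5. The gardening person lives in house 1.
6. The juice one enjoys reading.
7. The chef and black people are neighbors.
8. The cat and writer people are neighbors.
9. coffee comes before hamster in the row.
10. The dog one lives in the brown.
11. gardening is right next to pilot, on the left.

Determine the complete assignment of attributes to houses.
Solution:

House | Hobby | Pet | Color | Job | Drink
-----------------------------------------
  1   | gardening | rabbit | gray | chef | coffee
  2   | painting | cat | black | pilot | tea
  3   | reading | hamster | white | writer | juice
  4   | cooking | dog | brown | nurse | soda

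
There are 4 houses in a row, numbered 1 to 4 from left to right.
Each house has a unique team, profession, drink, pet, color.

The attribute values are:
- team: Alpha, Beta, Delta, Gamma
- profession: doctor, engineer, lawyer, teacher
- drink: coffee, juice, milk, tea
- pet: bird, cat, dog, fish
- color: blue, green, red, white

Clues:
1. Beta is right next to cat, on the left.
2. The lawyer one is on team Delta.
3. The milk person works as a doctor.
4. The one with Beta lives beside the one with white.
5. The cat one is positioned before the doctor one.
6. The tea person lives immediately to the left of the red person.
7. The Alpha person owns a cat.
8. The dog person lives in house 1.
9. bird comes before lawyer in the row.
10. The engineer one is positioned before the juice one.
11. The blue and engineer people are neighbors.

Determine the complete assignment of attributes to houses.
Solution:

House | Team | Profession | Drink | Pet | Color
-----------------------------------------------
  1   | Beta | teacher | coffee | dog | blue
  2   | Alpha | engineer | tea | cat | white
  3   | Gamma | doctor | milk | bird | red
  4   | Delta | lawyer | juice | fish | green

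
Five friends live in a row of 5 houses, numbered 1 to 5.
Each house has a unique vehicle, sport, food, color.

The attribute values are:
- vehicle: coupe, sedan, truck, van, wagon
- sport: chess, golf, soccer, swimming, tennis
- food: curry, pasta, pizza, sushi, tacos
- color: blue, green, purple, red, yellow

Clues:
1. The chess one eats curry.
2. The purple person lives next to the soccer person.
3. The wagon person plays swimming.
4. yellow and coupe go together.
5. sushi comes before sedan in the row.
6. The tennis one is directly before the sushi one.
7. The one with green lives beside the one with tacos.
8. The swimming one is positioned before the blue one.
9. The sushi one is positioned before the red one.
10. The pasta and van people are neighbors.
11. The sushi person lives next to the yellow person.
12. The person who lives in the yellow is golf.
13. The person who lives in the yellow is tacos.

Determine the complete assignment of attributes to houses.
Solution:

House | Vehicle | Sport | Food | Color
--------------------------------------
  1   | truck | tennis | pasta | purple
  2   | van | soccer | sushi | green
  3   | coupe | golf | tacos | yellow
  4   | wagon | swimming | pizza | red
  5   | sedan | chess | curry | blue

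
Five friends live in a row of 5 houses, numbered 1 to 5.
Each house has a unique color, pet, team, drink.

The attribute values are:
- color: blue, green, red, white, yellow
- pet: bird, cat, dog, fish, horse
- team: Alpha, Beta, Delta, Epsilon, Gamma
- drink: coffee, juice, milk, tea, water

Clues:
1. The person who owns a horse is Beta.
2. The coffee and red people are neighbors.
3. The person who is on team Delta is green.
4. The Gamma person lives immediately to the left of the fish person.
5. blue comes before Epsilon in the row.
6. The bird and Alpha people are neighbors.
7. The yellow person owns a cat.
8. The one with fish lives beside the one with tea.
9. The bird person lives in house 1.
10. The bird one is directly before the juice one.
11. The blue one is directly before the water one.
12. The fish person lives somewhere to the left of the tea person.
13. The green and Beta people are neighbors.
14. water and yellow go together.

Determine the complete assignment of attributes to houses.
Solution:

House | Color | Pet | Team | Drink
----------------------------------
  1   | white | bird | Gamma | coffee
  2   | red | fish | Alpha | juice
  3   | green | dog | Delta | tea
  4   | blue | horse | Beta | milk
  5   | yellow | cat | Epsilon | water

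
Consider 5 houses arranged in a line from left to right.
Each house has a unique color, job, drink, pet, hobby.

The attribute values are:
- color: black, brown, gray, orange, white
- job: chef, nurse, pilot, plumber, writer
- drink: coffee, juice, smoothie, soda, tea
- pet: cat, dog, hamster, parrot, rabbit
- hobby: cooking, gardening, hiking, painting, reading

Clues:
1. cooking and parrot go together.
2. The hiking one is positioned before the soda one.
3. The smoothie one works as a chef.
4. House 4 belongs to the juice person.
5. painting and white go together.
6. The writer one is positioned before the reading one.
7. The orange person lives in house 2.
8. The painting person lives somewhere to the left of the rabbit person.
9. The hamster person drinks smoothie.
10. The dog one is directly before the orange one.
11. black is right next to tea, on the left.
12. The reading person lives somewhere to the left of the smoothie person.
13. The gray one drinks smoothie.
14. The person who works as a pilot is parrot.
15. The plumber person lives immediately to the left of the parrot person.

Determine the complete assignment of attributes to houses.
Solution:

House | Color | Job | Drink | Pet | Hobby
-----------------------------------------
  1   | black | plumber | coffee | dog | hiking
  2   | orange | pilot | tea | parrot | cooking
  3   | white | writer | soda | cat | painting
  4   | brown | nurse | juice | rabbit | reading
  5   | gray | chef | smoothie | hamster | gardening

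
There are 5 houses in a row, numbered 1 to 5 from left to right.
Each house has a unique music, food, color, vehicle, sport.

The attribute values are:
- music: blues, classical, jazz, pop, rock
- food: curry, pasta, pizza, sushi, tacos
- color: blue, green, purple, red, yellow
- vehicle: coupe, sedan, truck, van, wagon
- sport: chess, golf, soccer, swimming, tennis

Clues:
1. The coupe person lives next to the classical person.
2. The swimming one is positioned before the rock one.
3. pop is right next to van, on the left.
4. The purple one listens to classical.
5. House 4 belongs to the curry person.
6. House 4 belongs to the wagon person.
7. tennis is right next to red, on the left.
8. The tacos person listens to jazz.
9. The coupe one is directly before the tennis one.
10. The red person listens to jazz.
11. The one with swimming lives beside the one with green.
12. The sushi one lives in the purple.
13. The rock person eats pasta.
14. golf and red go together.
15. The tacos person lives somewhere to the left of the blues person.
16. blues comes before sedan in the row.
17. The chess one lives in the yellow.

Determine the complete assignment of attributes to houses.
Solution:

House | Music | Food | Color | Vehicle | Sport
----------------------------------------------
  1   | pop | pizza | yellow | coupe | chess
  2   | classical | sushi | purple | van | tennis
  3   | jazz | tacos | red | truck | golf
  4   | blues | curry | blue | wagon | swimming
  5   | rock | pasta | green | sedan | soccer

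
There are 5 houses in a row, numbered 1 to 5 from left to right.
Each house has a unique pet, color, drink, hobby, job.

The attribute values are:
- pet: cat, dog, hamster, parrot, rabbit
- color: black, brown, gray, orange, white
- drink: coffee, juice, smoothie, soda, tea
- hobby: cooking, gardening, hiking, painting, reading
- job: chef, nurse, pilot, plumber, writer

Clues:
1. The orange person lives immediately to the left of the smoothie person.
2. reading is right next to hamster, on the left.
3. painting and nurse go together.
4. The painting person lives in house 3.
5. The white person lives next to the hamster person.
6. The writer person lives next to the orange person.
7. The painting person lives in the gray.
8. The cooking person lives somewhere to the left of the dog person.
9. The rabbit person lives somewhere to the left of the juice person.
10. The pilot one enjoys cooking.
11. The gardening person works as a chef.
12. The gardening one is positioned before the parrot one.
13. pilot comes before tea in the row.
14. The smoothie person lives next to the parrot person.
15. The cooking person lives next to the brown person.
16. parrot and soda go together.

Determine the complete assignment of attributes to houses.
Solution:

House | Pet | Color | Drink | Hobby | Job
-----------------------------------------
  1   | rabbit | white | coffee | reading | writer
  2   | hamster | orange | juice | gardening | chef
  3   | cat | gray | smoothie | painting | nurse
  4   | parrot | black | soda | cooking | pilot
  5   | dog | brown | tea | hiking | plumber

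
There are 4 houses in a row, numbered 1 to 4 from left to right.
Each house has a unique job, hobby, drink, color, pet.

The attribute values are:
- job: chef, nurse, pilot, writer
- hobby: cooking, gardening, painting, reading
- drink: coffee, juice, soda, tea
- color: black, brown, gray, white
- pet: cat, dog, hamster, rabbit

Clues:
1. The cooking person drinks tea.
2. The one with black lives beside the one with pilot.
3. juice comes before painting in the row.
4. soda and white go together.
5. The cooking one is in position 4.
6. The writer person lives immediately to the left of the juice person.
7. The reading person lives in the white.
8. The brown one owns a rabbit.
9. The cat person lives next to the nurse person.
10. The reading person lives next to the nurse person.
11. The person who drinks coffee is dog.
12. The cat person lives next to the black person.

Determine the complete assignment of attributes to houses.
Solution:

House | Job | Hobby | Drink | Color | Pet
-----------------------------------------
  1   | writer | reading | soda | white | cat
  2   | nurse | gardening | juice | black | hamster
  3   | pilot | painting | coffee | gray | dog
  4   | chef | cooking | tea | brown | rabbit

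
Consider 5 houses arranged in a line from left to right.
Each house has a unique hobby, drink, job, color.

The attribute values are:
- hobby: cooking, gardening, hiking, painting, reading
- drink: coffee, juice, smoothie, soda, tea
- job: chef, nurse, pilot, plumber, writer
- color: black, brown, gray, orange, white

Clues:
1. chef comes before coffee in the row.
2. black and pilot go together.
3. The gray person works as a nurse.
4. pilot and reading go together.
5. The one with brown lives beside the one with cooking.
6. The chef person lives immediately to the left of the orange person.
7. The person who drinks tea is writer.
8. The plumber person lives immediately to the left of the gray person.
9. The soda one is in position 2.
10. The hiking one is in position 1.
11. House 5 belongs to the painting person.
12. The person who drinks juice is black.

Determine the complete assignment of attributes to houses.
Solution:

House | Hobby | Drink | Job | Color
-----------------------------------
  1   | hiking | smoothie | chef | brown
  2   | cooking | soda | plumber | orange
  3   | gardening | coffee | nurse | gray
  4   | reading | juice | pilot | black
  5   | painting | tea | writer | white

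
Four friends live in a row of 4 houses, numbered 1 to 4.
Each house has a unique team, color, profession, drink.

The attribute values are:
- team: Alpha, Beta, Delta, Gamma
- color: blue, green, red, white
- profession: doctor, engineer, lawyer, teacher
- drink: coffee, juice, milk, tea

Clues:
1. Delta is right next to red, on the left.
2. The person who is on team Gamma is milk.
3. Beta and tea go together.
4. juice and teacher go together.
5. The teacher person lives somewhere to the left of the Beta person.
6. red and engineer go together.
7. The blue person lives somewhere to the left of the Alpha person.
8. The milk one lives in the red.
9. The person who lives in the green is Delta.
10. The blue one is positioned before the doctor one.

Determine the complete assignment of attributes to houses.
Solution:

House | Team | Color | Profession | Drink
-----------------------------------------
  1   | Delta | green | teacher | juice
  2   | Gamma | red | engineer | milk
  3   | Beta | blue | lawyer | tea
  4   | Alpha | white | doctor | coffee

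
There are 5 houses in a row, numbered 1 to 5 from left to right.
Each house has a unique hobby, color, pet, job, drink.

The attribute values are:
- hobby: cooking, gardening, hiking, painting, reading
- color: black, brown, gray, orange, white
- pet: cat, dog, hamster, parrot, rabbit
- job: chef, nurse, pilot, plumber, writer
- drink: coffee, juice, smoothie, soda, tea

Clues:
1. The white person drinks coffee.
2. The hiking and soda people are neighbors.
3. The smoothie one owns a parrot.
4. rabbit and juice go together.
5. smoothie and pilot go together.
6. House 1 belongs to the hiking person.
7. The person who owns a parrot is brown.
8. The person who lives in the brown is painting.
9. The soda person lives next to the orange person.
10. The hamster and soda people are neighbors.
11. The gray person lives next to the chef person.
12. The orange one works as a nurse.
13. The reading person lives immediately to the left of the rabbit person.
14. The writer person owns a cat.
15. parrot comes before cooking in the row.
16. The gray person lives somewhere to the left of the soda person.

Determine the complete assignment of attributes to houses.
Solution:

House | Hobby | Color | Pet | Job | Drink
-----------------------------------------
  1   | hiking | gray | hamster | plumber | tea
  2   | reading | black | dog | chef | soda
  3   | gardening | orange | rabbit | nurse | juice
  4   | painting | brown | parrot | pilot | smoothie
  5   | cooking | white | cat | writer | coffee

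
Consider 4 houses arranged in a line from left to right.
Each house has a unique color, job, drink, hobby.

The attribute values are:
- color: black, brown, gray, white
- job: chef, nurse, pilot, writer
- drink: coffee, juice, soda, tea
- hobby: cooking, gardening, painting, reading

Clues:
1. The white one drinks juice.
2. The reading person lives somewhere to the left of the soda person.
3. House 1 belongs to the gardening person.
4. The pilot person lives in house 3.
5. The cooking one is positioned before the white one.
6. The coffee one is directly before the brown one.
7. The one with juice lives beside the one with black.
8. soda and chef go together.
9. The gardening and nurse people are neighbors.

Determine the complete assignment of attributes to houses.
Solution:

House | Color | Job | Drink | Hobby
-----------------------------------
  1   | gray | writer | coffee | gardening
  2   | brown | nurse | tea | cooking
  3   | white | pilot | juice | reading
  4   | black | chef | soda | painting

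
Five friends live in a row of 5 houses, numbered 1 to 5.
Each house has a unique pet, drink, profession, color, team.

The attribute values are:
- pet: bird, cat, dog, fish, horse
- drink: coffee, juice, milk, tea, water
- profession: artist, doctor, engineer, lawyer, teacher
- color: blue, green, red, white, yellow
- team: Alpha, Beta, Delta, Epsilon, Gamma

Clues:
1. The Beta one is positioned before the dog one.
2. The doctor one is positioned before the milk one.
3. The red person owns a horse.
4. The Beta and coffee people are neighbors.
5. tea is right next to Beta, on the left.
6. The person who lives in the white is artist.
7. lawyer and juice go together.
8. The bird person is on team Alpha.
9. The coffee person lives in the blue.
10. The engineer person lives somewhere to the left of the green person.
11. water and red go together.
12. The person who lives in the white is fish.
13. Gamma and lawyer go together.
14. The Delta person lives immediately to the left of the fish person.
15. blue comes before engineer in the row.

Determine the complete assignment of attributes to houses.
Solution:

House | Pet | Drink | Profession | Color | Team
-----------------------------------------------
  1   | cat | tea | doctor | yellow | Delta
  2   | fish | milk | artist | white | Beta
  3   | bird | coffee | teacher | blue | Alpha
  4   | horse | water | engineer | red | Epsilon
  5   | dog | juice | lawyer | green | Gamma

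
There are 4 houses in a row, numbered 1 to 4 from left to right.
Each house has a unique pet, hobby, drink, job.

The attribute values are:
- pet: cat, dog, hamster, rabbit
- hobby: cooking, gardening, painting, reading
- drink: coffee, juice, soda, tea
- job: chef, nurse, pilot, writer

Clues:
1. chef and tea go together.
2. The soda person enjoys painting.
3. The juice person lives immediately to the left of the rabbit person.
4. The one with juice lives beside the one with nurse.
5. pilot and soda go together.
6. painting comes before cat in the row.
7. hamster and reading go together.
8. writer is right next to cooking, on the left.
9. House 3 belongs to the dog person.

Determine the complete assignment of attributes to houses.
Solution:

House | Pet | Hobby | Drink | Job
---------------------------------
  1   | hamster | reading | juice | writer
  2   | rabbit | cooking | coffee | nurse
  3   | dog | painting | soda | pilot
  4   | cat | gardening | tea | chef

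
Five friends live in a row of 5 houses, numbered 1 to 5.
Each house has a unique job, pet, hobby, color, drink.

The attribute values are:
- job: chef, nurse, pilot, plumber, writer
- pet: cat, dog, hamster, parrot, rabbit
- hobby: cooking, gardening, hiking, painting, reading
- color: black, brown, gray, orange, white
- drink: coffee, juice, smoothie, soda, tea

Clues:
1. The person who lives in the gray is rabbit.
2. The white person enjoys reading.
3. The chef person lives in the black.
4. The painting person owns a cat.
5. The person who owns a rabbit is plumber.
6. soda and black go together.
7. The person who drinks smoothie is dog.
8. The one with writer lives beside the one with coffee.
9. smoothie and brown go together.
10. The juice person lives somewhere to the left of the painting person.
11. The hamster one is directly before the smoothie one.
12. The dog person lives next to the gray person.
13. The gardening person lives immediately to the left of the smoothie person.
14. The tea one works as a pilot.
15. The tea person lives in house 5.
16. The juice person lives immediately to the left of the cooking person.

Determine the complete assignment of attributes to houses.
Solution:

House | Job | Pet | Hobby | Color | Drink
-----------------------------------------
  1   | nurse | hamster | gardening | orange | juice
  2   | writer | dog | cooking | brown | smoothie
  3   | plumber | rabbit | hiking | gray | coffee
  4   | chef | cat | painting | black | soda
  5   | pilot | parrot | reading | white | tea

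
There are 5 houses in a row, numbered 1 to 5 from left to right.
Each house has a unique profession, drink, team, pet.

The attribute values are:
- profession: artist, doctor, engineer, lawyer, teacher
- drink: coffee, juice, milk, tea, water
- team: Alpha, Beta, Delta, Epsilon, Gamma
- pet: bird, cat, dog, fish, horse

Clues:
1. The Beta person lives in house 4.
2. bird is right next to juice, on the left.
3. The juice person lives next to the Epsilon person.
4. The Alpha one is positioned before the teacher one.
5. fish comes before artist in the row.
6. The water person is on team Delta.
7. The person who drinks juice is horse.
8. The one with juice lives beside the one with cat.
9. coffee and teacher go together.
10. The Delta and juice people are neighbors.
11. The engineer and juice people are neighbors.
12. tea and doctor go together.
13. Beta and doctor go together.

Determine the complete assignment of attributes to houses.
Solution:

House | Profession | Drink | Team | Pet
---------------------------------------
  1   | engineer | water | Delta | bird
  2   | lawyer | juice | Alpha | horse
  3   | teacher | coffee | Epsilon | cat
  4   | doctor | tea | Beta | fish
  5   | artist | milk | Gamma | dog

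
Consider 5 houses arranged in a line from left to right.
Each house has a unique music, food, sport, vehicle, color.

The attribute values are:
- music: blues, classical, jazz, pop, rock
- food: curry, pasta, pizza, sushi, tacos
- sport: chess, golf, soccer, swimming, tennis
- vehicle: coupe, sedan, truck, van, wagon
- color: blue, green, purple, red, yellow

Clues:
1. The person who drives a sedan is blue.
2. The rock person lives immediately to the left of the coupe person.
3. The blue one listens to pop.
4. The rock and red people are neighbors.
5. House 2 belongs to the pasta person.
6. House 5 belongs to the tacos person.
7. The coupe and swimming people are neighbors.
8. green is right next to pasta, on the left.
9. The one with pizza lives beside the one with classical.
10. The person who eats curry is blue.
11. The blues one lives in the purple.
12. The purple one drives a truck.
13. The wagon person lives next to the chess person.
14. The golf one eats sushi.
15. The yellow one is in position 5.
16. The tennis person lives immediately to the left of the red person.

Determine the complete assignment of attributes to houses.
Solution:

House | Music | Food | Sport | Vehicle | Color
----------------------------------------------
  1   | rock | pizza | tennis | wagon | green
  2   | classical | pasta | chess | coupe | red
  3   | pop | curry | swimming | sedan | blue
  4   | blues | sushi | golf | truck | purple
  5   | jazz | tacos | soccer | van | yellow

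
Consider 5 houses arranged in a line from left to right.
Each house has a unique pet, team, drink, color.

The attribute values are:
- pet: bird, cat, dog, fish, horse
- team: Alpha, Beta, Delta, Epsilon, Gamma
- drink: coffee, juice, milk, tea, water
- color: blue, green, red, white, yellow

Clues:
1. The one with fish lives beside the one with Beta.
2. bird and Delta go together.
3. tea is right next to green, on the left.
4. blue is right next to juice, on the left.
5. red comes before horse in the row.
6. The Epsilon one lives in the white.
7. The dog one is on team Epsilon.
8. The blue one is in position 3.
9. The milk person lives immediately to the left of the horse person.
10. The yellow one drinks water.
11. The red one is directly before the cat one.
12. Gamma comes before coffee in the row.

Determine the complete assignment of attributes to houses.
Solution:

House | Pet | Team | Drink | Color
----------------------------------
  1   | fish | Gamma | tea | red
  2   | cat | Beta | milk | green
  3   | horse | Alpha | coffee | blue
  4   | dog | Epsilon | juice | white
  5   | bird | Delta | water | yellow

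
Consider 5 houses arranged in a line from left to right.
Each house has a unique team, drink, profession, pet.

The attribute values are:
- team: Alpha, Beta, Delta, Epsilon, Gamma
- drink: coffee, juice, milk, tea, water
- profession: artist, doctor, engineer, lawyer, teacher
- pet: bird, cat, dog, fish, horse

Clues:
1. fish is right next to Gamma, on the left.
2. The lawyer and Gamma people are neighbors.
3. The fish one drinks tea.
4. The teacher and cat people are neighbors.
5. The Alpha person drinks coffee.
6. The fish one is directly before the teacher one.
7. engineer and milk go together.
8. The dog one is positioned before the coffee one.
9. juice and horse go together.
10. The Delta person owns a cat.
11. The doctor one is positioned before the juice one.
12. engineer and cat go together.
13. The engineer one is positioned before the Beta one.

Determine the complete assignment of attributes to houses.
Solution:

House | Team | Drink | Profession | Pet
---------------------------------------
  1   | Epsilon | tea | lawyer | fish
  2   | Gamma | water | teacher | dog
  3   | Delta | milk | engineer | cat
  4   | Alpha | coffee | doctor | bird
  5   | Beta | juice | artist | horse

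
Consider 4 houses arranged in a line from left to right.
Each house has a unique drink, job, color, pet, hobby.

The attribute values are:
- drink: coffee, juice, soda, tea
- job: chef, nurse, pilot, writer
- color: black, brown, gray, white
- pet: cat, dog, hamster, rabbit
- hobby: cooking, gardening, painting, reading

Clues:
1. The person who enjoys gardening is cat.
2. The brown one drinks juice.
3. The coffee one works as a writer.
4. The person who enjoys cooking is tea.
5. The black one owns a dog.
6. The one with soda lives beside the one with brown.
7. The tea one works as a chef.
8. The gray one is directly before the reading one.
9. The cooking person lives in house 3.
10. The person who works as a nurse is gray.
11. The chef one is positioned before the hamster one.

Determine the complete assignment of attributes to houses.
Solution:

House | Drink | Job | Color | Pet | Hobby
-----------------------------------------
  1   | soda | nurse | gray | cat | gardening
  2   | juice | pilot | brown | rabbit | reading
  3   | tea | chef | black | dog | cooking
  4   | coffee | writer | white | hamster | painting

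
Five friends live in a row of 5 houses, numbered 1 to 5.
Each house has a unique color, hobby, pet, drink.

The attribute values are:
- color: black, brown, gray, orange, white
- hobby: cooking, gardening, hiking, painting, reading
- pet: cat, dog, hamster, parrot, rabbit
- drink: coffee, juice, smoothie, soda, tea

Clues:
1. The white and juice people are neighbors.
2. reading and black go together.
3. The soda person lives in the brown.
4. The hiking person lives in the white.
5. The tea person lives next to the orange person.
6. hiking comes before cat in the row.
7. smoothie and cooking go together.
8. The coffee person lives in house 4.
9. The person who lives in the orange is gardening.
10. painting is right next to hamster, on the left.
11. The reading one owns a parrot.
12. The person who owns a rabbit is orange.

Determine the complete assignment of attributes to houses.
Solution:

House | Color | Hobby | Pet | Drink
-----------------------------------
  1   | brown | painting | dog | soda
  2   | white | hiking | hamster | tea
  3   | orange | gardening | rabbit | juice
  4   | black | reading | parrot | coffee
  5   | gray | cooking | cat | smoothie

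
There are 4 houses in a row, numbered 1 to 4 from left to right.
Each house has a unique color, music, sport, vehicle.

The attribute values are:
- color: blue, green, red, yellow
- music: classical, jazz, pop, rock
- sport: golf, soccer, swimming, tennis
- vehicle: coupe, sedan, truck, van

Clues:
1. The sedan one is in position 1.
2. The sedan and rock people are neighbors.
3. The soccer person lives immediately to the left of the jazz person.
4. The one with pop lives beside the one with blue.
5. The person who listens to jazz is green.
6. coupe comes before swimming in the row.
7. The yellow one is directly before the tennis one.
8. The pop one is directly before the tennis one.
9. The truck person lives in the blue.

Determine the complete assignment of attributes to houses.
Solution:

House | Color | Music | Sport | Vehicle
---------------------------------------
  1   | yellow | pop | golf | sedan
  2   | blue | rock | tennis | truck
  3   | red | classical | soccer | coupe
  4   | green | jazz | swimming | van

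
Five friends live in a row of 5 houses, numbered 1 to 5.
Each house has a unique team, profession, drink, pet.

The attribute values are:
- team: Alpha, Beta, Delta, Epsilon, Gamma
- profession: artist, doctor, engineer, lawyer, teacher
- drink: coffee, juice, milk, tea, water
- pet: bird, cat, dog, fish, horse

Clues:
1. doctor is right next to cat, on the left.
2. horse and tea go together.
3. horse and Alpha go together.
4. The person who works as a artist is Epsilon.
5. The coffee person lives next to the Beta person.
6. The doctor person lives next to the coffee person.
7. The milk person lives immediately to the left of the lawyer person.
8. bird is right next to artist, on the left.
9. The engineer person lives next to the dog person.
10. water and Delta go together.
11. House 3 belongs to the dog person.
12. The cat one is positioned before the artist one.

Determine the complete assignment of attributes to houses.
Solution:

House | Team | Profession | Drink | Pet
---------------------------------------
  1   | Alpha | doctor | tea | horse
  2   | Gamma | engineer | coffee | cat
  3   | Beta | teacher | milk | dog
  4   | Delta | lawyer | water | bird
  5   | Epsilon | artist | juice | fish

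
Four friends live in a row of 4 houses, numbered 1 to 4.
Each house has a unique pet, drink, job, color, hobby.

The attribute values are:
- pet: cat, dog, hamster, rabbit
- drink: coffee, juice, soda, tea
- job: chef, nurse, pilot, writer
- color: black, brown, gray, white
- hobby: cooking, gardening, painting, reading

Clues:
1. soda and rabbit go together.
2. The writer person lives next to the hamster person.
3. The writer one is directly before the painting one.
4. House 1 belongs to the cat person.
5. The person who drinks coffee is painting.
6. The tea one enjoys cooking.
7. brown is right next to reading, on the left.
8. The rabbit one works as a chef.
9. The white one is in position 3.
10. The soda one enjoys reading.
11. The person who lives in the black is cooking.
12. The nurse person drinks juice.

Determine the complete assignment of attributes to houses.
Solution:

House | Pet | Drink | Job | Color | Hobby
-----------------------------------------
  1   | cat | tea | writer | black | cooking
  2   | hamster | coffee | pilot | brown | painting
  3   | rabbit | soda | chef | white | reading
  4   | dog | juice | nurse | gray | gardening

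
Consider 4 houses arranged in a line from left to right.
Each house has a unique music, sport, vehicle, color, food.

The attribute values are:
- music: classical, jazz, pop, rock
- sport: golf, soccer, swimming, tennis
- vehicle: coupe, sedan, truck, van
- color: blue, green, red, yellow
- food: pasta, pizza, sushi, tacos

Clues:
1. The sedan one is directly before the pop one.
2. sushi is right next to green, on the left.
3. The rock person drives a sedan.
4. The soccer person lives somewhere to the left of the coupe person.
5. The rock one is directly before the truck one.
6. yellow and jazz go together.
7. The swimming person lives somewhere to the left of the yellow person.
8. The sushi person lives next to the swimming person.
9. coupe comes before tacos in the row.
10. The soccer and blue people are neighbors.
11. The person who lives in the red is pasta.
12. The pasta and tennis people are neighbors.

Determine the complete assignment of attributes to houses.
Solution:

House | Music | Sport | Vehicle | Color | Food
----------------------------------------------
  1   | rock | soccer | sedan | red | pasta
  2   | pop | tennis | truck | blue | sushi
  3   | classical | swimming | coupe | green | pizza
  4   | jazz | golf | van | yellow | tacos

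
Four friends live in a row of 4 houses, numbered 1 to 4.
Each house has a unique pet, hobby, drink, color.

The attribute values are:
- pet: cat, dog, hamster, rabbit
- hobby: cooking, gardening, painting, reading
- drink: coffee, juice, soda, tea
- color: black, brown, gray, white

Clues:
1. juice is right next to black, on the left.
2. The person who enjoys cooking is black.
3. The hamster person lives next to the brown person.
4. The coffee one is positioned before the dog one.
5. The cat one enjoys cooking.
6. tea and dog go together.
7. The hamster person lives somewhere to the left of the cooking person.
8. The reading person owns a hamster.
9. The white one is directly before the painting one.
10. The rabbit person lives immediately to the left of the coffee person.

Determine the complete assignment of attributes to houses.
Solution:

House | Pet | Hobby | Drink | Color
-----------------------------------
  1   | hamster | reading | soda | white
  2   | rabbit | painting | juice | brown
  3   | cat | cooking | coffee | black
  4   | dog | gardening | tea | gray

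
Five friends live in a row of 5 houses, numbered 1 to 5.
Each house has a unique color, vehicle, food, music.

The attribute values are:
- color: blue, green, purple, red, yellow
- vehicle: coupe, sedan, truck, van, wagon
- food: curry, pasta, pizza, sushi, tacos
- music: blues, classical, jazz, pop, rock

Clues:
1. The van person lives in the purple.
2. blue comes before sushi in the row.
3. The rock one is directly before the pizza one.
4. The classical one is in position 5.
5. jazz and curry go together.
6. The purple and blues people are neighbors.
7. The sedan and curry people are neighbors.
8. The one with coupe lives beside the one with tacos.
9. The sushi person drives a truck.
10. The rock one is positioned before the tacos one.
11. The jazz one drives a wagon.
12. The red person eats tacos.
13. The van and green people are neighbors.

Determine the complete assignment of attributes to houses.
Solution:

House | Color | Vehicle | Food | Music
--------------------------------------
  1   | purple | van | pasta | rock
  2   | green | coupe | pizza | blues
  3   | red | sedan | tacos | pop
  4   | blue | wagon | curry | jazz
  5   | yellow | truck | sushi | classical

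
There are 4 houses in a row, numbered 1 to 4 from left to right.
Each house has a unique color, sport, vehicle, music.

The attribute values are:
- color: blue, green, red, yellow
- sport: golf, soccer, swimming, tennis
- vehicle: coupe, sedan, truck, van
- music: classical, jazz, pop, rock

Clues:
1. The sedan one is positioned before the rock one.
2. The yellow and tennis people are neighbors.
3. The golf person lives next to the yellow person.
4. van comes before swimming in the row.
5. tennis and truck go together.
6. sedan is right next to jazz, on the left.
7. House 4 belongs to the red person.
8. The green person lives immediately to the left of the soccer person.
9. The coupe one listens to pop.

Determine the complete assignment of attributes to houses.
Solution:

House | Color | Sport | Vehicle | Music
---------------------------------------
  1   | green | golf | sedan | classical
  2   | yellow | soccer | van | jazz
  3   | blue | tennis | truck | rock
  4   | red | swimming | coupe | pop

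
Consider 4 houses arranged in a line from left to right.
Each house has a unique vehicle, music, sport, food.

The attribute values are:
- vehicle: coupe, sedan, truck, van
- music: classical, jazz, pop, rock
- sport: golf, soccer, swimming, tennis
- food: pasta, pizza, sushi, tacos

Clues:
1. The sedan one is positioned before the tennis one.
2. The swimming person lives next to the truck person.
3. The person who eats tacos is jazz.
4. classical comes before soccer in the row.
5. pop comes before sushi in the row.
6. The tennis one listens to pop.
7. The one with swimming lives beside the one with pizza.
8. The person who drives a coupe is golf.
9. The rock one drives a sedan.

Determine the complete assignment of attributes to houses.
Solution:

House | Vehicle | Music | Sport | Food
--------------------------------------
  1   | sedan | rock | swimming | pasta
  2   | truck | pop | tennis | pizza
  3   | coupe | classical | golf | sushi
  4   | van | jazz | soccer | tacos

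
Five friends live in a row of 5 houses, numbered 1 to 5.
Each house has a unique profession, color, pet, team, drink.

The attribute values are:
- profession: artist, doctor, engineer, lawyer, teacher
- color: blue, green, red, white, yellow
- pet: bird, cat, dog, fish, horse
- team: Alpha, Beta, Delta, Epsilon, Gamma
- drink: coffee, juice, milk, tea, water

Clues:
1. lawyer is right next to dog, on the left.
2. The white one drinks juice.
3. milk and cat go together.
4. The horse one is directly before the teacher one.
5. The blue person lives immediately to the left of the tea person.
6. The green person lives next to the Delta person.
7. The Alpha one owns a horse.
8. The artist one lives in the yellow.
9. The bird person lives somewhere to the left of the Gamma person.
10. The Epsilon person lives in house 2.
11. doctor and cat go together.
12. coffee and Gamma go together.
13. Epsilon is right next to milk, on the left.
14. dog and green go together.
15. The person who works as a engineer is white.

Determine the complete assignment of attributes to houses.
Solution:

House | Profession | Color | Pet | Team | Drink
-----------------------------------------------
  1   | lawyer | blue | horse | Alpha | water
  2   | teacher | green | dog | Epsilon | tea
  3   | doctor | red | cat | Delta | milk
  4   | engineer | white | bird | Beta | juice
  5   | artist | yellow | fish | Gamma | coffee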